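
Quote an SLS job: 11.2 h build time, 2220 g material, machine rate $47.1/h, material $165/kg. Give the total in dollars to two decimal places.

$893.82

Machine-time cost: 47.1 × 11.2 → $527.52.
Material charge: 165 × 2220/1000 → $366.30.
Total = 527.52 + 366.30 = $893.82.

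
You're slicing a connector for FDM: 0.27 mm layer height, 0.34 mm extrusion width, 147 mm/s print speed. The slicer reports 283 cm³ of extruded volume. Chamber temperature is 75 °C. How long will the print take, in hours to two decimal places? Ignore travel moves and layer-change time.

Bead cross-section = 0.27 × 0.34 = 0.0918 mm².
Toolpath length = 283 cm³ / 0.0918 mm² = 283000 / 0.0918 = 3082788.7 mm.
Print-move time = 3082788.7 / 147 = 20971.4 s.
20971.4 s = 5.83 hours.

5.83 hours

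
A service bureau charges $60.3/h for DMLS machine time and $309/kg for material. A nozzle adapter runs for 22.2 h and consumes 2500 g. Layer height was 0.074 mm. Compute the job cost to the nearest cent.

Machine cost = 60.3 × 22.2 = $1338.66.
Material charge = 309 × 2500/1000 = $772.50.
Total = 1338.66 + 772.50 = $2111.16.

$2111.16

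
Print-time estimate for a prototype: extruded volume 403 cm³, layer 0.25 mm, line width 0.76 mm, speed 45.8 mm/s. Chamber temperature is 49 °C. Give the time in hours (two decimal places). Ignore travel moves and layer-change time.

12.86 hours

Line area = 0.25 × 0.76, so 0.19 mm².
Toolpath length = 403 cm³ / 0.19 mm² = 403000 / 0.19 = 2121052.6 mm.
Extrusion time = 2121052.6 / 45.8 = 46311.2 s.
46311.2 s = 12.86 hours.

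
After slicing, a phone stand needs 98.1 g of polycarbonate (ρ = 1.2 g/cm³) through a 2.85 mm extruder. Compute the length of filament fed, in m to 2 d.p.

12.81 m

Extruded volume: 98.1/1.2 = 81.75 cm³ (81750 mm³).
A = π r² = π × 1.425² = 6.3794 mm².
L = V/A = 81750/6.3794 = 12814.68 mm → 12.81 m.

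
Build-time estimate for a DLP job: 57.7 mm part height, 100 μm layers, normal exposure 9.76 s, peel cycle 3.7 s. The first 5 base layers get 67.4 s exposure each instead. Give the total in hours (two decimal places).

2.24 hours

Layer count = ceil(57.7 / 0.1) = 577.
Bottom layers = 5 × (67.4 + 3.7), so 355.5 s.
Remaining layers = 572 × (9.76 + 3.7), so 7699.12 s.
Total = 355.5 + 7699.12 = 8054.62 s = 2.24 hours.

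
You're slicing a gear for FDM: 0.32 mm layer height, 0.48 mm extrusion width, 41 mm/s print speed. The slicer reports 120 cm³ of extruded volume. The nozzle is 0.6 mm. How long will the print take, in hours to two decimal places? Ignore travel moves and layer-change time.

5.29 hours

Bead cross-section = 0.32 × 0.48, so 0.1536 mm².
Path length: 120000 mm³ / 0.1536 mm² → 781250 mm.
Time extruding: 781250 / 41 → 19054.9 s.
Converting: 19054.9 s = 5.29 hours.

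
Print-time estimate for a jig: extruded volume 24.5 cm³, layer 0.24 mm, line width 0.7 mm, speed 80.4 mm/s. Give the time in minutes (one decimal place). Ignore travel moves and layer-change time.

30.2 minutes

Bead cross-section: 0.24 × 0.7 → 0.168 mm².
Path length: 24500 mm³ / 0.168 mm² → 145833.3 mm.
Print-move time = 145833.3 / 80.4 = 1813.8 s.
1813.8 s = 30.2 minutes.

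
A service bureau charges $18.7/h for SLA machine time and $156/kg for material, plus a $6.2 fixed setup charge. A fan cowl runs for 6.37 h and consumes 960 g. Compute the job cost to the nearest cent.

Time charge = 18.7 × 6.37, so $119.119.
Feedstock cost = 156 × 960/1000, so $149.76.
Total = 119.119 + 149.76 + 6.2 = 275.079 ≈ $275.08.

$275.08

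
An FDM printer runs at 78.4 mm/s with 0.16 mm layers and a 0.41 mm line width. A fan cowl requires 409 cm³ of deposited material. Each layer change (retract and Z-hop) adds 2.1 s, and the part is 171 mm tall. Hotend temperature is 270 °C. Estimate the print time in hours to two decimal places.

22.71 hours

Bead cross-section: 0.16 × 0.41 → 0.0656 mm².
Total extruded path = 409000/0.0656 = 6234756.1 mm.
Extrusion time = 6234756.1 / 78.4 = 79525 s.
Number of layers: 171 / 0.16 → 1069 (rounded up).
Layer-change overhead = 1069 × 2.1, so 2244.9 s.
Altogether 79525 + 2244.9 = 81769.9 s, i.e. 22.71 hours.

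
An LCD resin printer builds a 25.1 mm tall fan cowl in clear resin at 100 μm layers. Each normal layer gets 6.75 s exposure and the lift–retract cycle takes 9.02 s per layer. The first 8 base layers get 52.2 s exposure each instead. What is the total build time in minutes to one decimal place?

Layer count = ceil(25.1 / 0.1) = 251.
Bottom layers = 8 × (52.2 + 9.02) = 489.76 s.
Normal layers = 243 × (6.75 + 9.02), so 3832.11 s.
Sum: 489.76 + 3832.11 = 4321.87 s → 72.0 minutes.

72.0 minutes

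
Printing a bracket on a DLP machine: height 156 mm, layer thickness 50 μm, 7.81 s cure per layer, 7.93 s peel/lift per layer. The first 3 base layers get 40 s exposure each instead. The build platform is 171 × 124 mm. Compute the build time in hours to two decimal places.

Number of layers: 156 / 0.05 → 3120 (rounded up).
Bottom layers = 3 × (40 + 7.93), so 143.79 s.
Regular layers: 3117 × (7.81 + 7.93) → 49061.58 s.
Sum: 143.79 + 49061.58 = 49205.37 s → 13.67 hours.

13.67 hours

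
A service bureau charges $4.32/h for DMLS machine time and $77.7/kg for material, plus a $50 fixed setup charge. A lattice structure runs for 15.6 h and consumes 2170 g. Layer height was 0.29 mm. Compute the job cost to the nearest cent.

$286.00

Machine cost = 4.32 × 15.6, so $67.392.
Material charge = 77.7 × 2170/1000, so $168.609.
Total = 67.392 + 168.609 + 50 = 286.001 ≈ $286.00.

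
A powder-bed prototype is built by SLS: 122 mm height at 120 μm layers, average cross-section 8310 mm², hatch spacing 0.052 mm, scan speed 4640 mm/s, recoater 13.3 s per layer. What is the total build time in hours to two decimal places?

13.49 hours

Layer count = ceil(122 / 0.12) = 1017.
Scan path per layer: 8310 / 0.052 → 159807.7 mm.
Per-layer scan time = 159807.7 / 4640 = 34.4413 s.
Layer cycle = 34.4413 + 13.3, so 47.7413 s.
Build time = 1017 × 47.7413 = 48552.9021 s = 13.49 hours.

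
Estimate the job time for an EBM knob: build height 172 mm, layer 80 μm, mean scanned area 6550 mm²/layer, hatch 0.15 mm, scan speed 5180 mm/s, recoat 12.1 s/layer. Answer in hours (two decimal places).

Layers = ⌈172/0.08⌉ = 2150.
Scan path per layer = 6550 / 0.15 = 43666.7 mm.
Beam time per layer = 43666.7 / 5180, so 8.4299 s.
Layer cycle: 8.4299 + 12.1 → 20.5299 s.
Total: 2150 × 20.5299 s = 44139.285 s → 12.26 hours.

12.26 hours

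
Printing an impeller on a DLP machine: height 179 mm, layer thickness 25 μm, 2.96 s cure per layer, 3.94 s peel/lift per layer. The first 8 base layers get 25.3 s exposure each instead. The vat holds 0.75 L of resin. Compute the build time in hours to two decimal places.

13.77 hours

Layer count = ceil(179 / 0.025) = 7160.
Bottom layers: 8 × (25.3 + 3.94) → 233.92 s.
Regular layers: 7152 × (2.96 + 3.94) → 49348.8 s.
Total = 233.92 + 49348.8 = 49582.72 s = 13.77 hours.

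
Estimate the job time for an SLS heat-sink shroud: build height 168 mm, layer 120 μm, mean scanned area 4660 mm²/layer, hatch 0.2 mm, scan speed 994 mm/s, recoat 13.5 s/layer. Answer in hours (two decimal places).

Layers = ⌈168/0.12⌉ = 1400.
Per-layer scan distance: 4660 / 0.2 → 23300 mm.
Laser time per layer = 23300 / 994 = 23.4406 s.
Layer cycle = 23.4406 + 13.5 = 36.9406 s.
Build time = 1400 × 36.9406 = 51716.84 s = 14.37 hours.

14.37 hours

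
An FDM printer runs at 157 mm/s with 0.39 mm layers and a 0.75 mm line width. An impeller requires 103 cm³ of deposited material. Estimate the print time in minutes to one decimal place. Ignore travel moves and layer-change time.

Bead cross-section = 0.39 × 0.75, so 0.2925 mm².
Total extruded path = 103000/0.2925 = 352136.8 mm.
Extrusion time = 352136.8 / 157, so 2242.9 s.
2242.9 s = 37.4 minutes.

37.4 minutes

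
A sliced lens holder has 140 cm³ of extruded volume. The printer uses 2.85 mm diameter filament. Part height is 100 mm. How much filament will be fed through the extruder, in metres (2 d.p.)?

Filament cross-section = π × (2.85/2)² = 6.3794 mm².
Length = 140 cm³ / 6.3794 mm² = 140000 / 6.3794 = 21945.64 mm = 21.95 m.

21.95 m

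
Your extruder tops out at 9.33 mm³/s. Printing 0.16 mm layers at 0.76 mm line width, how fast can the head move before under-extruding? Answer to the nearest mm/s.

77 mm/s

Extrusion cross-section = 0.16 × 0.76, so 0.1216 mm².
v_max = Q/A = 9.33/0.1216 = 76.73 mm/s → 77 mm/s.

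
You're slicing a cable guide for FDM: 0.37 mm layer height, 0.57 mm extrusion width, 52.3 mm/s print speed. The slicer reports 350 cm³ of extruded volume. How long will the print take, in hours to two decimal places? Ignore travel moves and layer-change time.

8.81 hours

Bead cross-section = 0.37 × 0.57 = 0.2109 mm².
Path length: 350000 mm³ / 0.2109 mm² → 1659554.3 mm.
Extrusion time: 1659554.3 / 52.3 → 31731.4 s.
That's 31731.4 s → 8.81 hours.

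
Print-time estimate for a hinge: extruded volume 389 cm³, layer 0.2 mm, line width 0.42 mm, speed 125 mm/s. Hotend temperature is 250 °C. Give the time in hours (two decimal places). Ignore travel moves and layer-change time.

Extrusion cross-section: 0.2 × 0.42 → 0.084 mm².
Path length: 389000 mm³ / 0.084 mm² → 4630952.4 mm.
Time extruding = 4630952.4 / 125 = 37047.6 s.
In the requested units: 37047.6 s = 10.29 hours.

10.29 hours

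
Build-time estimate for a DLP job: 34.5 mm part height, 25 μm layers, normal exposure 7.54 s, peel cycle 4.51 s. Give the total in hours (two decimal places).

Layers = ⌈34.5/0.025⌉ = 1380.
Each layer takes: 7.54 + 4.51 → 12.05 s.
Total = 1380 × 12.05 = 16629 s = 4.62 hours.

4.62 hours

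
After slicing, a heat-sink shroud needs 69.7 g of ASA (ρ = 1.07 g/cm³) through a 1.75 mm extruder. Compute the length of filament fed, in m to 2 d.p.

Extruded volume: 69.7/1.07 = 65.1402 cm³ (65140.2 mm³).
Cross-section of 1.75 mm filament: π·(1.75/2)² = 2.4053 mm².
L = V/A = 65140.2/2.4053 = 27081.94 mm → 27.08 m.

27.08 m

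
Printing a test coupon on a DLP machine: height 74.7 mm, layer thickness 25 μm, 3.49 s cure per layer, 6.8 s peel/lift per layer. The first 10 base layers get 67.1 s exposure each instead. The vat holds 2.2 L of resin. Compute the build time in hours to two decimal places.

Layer count = ceil(74.7 / 0.025) = 2988.
Base layers = 10 × (67.1 + 6.8), so 739 s.
Remaining layers = 2978 × (3.49 + 6.8), so 30643.62 s.
Total = 739 + 30643.62 = 31382.62 s = 8.72 hours.

8.72 hours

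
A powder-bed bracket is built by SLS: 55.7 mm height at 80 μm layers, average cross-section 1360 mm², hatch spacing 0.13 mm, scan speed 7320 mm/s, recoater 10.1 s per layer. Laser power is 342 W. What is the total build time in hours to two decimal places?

2.23 hours

Number of layers: 55.7 / 0.08 → 697 (rounded up).
Per-layer scan distance: 1360 / 0.13 → 10461.5 mm.
Per-layer scan time = 10461.5 / 7320, so 1.4292 s.
Time per layer = 1.4292 + 10.1 = 11.5292 s.
Build time = 697 × 11.5292 = 8035.8524 s = 2.23 hours.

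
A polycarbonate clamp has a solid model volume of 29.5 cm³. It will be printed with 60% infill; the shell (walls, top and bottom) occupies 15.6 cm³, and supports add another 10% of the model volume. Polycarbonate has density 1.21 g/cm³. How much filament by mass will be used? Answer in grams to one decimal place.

32.5 g

Interior volume = 29.5 − 15.6 = 13.9 cm³.
Deposited infill = 0.60 × 13.9 = 8.34 cm³.
Support: 0.10 × 29.5 → 2.95 cm³.
Deposited volume = 15.6 + 8.34 + 2.95, so 26.89 cm³.
Mass: 26.89 × 1.21 → 32.5369 g.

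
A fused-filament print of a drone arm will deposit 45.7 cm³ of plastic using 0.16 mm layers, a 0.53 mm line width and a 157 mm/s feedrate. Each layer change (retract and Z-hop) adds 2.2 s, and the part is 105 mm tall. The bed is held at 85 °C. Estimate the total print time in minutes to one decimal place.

81.3 minutes

Extrusion cross-section: 0.16 × 0.53 → 0.0848 mm².
Toolpath length = 45.7 cm³ / 0.0848 mm² = 45700 / 0.0848 = 538915.1 mm.
Extrusion time = 538915.1 / 157, so 3432.6 s.
Layer count = ceil(105 / 0.16) = 657.
Layer-change overhead = 657 × 2.2, so 1445.4 s.
Total = 3432.6 + 1445.4 = 4878 s = 81.3 minutes.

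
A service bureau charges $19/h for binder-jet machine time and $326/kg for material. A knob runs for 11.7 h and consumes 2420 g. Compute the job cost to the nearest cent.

Machine-time cost = 19 × 11.7, so $222.30.
Feedstock cost = 326 × 2420/1000, so $788.92.
Job cost: 222.30 + 788.92 = $1011.22.

$1011.22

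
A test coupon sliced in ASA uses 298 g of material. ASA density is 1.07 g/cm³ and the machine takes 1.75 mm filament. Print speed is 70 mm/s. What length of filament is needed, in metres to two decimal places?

115.79 m

Extruded volume: 298/1.07 = 278.5047 cm³ (278504.7 mm³).
Filament cross-section = π × (1.75/2)² = 2.4053 mm².
L = V/A = 278504.7/2.4053 = 115787.93 mm → 115.79 m.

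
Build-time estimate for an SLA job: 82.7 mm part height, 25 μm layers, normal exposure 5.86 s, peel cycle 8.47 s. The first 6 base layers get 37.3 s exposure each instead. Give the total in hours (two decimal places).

Number of layers: 82.7 / 0.025 → 3308 (rounded up).
Burn-in layers = 6 × (37.3 + 8.47) = 274.62 s.
Remaining layers = 3302 × (5.86 + 8.47), so 47317.66 s.
Total = 274.62 + 47317.66 = 47592.28 s = 13.22 hours.

13.22 hours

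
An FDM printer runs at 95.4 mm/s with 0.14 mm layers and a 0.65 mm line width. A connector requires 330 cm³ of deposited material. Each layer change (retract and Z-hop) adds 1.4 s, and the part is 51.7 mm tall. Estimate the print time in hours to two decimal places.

Extrusion cross-section: 0.14 × 0.65 → 0.091 mm².
Toolpath length = 330 cm³ / 0.091 mm² = 330000 / 0.091 = 3626373.6 mm.
Print-move time: 3626373.6 / 95.4 → 38012.3 s.
Layer count = ceil(51.7 / 0.14) = 370.
Layer-change overhead = 370 × 1.4 = 518 s.
Total = 38012.3 + 518 = 38530.3 s = 10.70 hours.

10.70 hours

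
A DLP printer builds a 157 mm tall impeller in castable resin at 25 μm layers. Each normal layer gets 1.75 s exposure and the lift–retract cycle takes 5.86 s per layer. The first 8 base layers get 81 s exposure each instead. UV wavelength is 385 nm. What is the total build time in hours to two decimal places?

Number of layers: 157 / 0.025 → 6280 (rounded up).
Base layers = 8 × (81 + 5.86) = 694.88 s.
Remaining layers = 6272 × (1.75 + 5.86) = 47729.92 s.
Sum: 694.88 + 47729.92 = 48424.8 s → 13.45 hours.

13.45 hours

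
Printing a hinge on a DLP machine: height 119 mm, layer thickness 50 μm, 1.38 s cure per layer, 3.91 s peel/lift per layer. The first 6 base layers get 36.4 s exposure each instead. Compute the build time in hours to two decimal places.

3.56 hours

Layers = ⌈119/0.05⌉ = 2380.
Burn-in layers = 6 × (36.4 + 3.91) = 241.86 s.
Remaining layers = 2374 × (1.38 + 3.91) = 12558.46 s.
Total = 241.86 + 12558.46 = 12800.32 s = 3.56 hours.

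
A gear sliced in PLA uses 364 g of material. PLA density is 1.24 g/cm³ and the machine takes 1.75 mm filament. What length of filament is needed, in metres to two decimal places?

122.04 m

Volume = 364 g / 1.24 g·cm⁻³ = 293.5484 cm³ = 293548.4 mm³.
Cross-section of 1.75 mm filament: π·(1.75/2)² = 2.4053 mm².
L = V/A = 293548.4/2.4053 = 122042.32 mm → 122.04 m.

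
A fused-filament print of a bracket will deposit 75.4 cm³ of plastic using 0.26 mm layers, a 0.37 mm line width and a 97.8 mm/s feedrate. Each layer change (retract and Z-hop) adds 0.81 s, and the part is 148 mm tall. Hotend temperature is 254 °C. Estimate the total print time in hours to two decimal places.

2.35 hours

Line area = 0.26 × 0.37 = 0.0962 mm².
Toolpath length = 75.4 cm³ / 0.0962 mm² = 75400 / 0.0962 = 783783.8 mm.
Print-move time = 783783.8 / 97.8 = 8014.1 s.
Number of layers: 148 / 0.26 → 570 (rounded up).
Z-hop total = 570 × 0.81, so 461.7 s.
Altogether 8014.1 + 461.7 = 8475.8 s, i.e. 2.35 hours.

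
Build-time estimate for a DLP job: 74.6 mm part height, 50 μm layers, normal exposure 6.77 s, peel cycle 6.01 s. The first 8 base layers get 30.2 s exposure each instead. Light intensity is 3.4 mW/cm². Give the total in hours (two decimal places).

Layer count = ceil(74.6 / 0.05) = 1492.
Bottom layers = 8 × (30.2 + 6.01) = 289.68 s.
Regular layers = 1484 × (6.77 + 6.01) = 18965.52 s.
Sum: 289.68 + 18965.52 = 19255.2 s → 5.35 hours.

5.35 hours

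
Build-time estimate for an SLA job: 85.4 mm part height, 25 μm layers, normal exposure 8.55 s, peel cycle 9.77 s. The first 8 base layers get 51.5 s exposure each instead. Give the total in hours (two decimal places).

Layer count = ceil(85.4 / 0.025) = 3416.
Base layers = 8 × (51.5 + 9.77) = 490.16 s.
Remaining layers: 3408 × (8.55 + 9.77) → 62434.56 s.
Sum: 490.16 + 62434.56 = 62924.72 s → 17.48 hours.

17.48 hours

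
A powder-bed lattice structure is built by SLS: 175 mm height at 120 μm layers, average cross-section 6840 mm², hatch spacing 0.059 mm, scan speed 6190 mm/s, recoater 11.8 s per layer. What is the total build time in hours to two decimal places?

12.37 hours

Layers = ⌈175/0.12⌉ = 1459.
Per-layer scan distance: 6840 / 0.059 → 115932.2 mm.
Per-layer scan time = 115932.2 / 6190 = 18.7289 s.
Per-layer time = 18.7289 + 11.8 = 30.5289 s.
1459 layers × 30.5289 s/layer = 44541.6651 s, i.e. 12.37 hours.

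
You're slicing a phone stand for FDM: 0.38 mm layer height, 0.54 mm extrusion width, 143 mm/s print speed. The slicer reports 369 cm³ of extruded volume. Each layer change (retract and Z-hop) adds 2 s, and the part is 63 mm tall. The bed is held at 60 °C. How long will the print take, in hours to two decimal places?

Bead cross-section = 0.38 × 0.54, so 0.2052 mm².
Toolpath length = 369 cm³ / 0.2052 mm² = 369000 / 0.2052 = 1798245.6 mm.
Time extruding = 1798245.6 / 143, so 12575.1 s.
Layers = ⌈63/0.38⌉ = 166.
Non-print overhead = 166 × 2 = 332 s.
Total = 12575.1 + 332 = 12907.1 s = 3.59 hours.

3.59 hours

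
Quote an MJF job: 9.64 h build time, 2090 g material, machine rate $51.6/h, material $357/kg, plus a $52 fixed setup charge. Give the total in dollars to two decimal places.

Time charge = 51.6 × 9.64, so $497.424.
Material cost = 357 × 2090/1000, so $746.13.
Adding setup: 497.424 + 746.13 + 52 → 1295.554 ≈ $1295.55.

$1295.55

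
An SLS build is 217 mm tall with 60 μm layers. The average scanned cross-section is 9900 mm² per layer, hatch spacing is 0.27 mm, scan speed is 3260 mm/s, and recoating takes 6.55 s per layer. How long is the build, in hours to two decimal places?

17.88 hours

Layers = ⌈217/0.06⌉ = 3617.
Hatch length per layer: 9900 / 0.27 → 36666.7 mm.
Scan time per layer = 36666.7 / 3260 = 11.2475 s.
Time per layer = 11.2475 + 6.55, so 17.7975 s.
Build time = 3617 × 17.7975 = 64373.5575 s = 17.88 hours.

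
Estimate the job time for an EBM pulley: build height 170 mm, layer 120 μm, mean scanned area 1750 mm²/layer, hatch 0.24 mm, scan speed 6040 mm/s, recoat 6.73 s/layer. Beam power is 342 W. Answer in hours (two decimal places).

Layer count = ceil(170 / 0.12) = 1417.
Per-layer scan distance = 1750 / 0.24 = 7291.7 mm.
Per-layer scan time = 7291.7 / 6040 = 1.2072 s.
Time per layer = 1.2072 + 6.73 = 7.9372 s.
Total: 1417 × 7.9372 s = 11247.0124 s → 3.12 hours.

3.12 hours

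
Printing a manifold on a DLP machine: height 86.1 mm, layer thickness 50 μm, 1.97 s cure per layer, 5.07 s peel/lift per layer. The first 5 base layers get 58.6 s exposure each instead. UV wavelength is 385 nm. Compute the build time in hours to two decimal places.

3.45 hours

Number of layers: 86.1 / 0.05 → 1722 (rounded up).
Base layers = 5 × (58.6 + 5.07) = 318.35 s.
Regular layers = 1717 × (1.97 + 5.07) = 12087.68 s.
Sum: 318.35 + 12087.68 = 12406.03 s → 3.45 hours.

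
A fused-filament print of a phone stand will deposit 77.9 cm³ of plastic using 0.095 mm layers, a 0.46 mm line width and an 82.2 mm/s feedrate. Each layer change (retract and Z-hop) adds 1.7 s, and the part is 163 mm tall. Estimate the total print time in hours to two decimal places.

Bead cross-section = 0.095 × 0.46 = 0.0437 mm².
Path length: 77900 mm³ / 0.0437 mm² → 1782608.7 mm.
Print-move time: 1782608.7 / 82.2 → 21686.2 s.
Layer count = ceil(163 / 0.095) = 1716.
Non-print overhead = 1716 × 1.7, so 2917.2 s.
Altogether 21686.2 + 2917.2 = 24603.4 s, i.e. 6.83 hours.

6.83 hours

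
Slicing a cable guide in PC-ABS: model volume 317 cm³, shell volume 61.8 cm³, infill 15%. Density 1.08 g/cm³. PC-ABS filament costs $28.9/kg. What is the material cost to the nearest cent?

Interior volume = 317 − 61.8, so 255.2 cm³.
Infill volume = 0.15 × 255.2, so 38.28 cm³.
Total extruded: 61.8 + 38.28 → 100.08 cm³.
Mass = 100.08 × 1.08 = 108.0864 g.
At $28.9/kg: 108.0864/1000 × 28.9 = $3.12.

$3.12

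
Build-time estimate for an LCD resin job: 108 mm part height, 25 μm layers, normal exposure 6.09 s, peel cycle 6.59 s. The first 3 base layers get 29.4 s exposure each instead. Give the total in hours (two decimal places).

15.24 hours

Layer count = ceil(108 / 0.025) = 4320.
Bottom layers = 3 × (29.4 + 6.59), so 107.97 s.
Normal layers = 4317 × (6.09 + 6.59), so 54739.56 s.
Total = 107.97 + 54739.56 = 54847.53 s = 15.24 hours.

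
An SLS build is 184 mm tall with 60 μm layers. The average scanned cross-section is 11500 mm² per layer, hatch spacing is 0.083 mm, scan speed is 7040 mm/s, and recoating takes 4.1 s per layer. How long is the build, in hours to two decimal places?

Layers = ⌈184/0.06⌉ = 3067.
Scan path per layer = 11500 / 0.083 = 138554.2 mm.
Laser time per layer = 138554.2 / 7040 = 19.681 s.
Time per layer = 19.681 + 4.1 = 23.781 s.
3067 layers × 23.781 s/layer = 72936.327 s, i.e. 20.26 hours.

20.26 hours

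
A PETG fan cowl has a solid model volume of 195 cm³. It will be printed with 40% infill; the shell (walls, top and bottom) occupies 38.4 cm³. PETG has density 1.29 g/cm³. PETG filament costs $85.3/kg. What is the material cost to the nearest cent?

$11.12

Volume inside the shell: 195 − 38.4 → 156.6 cm³.
Infill volume = 0.40 × 156.6 = 62.64 cm³.
Total printed volume = 38.4 + 62.64 = 101.04 cm³.
Mass: 101.04 × 1.29 → 130.3416 g.
At $85.3/kg: 130.3416/1000 × 85.3 = $11.12.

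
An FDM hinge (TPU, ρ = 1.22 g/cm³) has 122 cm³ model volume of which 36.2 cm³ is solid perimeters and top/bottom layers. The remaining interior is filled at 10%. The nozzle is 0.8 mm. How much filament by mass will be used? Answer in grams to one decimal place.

Volume inside the shell = 122 − 36.2, so 85.8 cm³.
Deposited infill: 0.10 × 85.8 → 8.58 cm³.
Deposited volume = 36.2 + 8.58, so 44.78 cm³.
Mass = 44.78 × 1.22 = 54.6316 g.

54.6 g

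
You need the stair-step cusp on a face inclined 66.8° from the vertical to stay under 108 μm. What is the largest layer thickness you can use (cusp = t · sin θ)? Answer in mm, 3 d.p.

0.118 mm

Layer height = cusp / sin(66.8°) = 0.108 / 0.9191 = 0.118 mm.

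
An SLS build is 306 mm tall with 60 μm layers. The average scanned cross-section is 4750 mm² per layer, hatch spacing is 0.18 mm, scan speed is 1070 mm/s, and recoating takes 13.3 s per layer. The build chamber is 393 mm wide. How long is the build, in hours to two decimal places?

53.78 hours

Layer count = ceil(306 / 0.06) = 5100.
Per-layer scan distance = 4750 / 0.18 = 26388.9 mm.
Laser time per layer = 26388.9 / 1070 = 24.6625 s.
Layer cycle = 24.6625 + 13.3, so 37.9625 s.
Total: 5100 × 37.9625 s = 193608.75 s → 53.78 hours.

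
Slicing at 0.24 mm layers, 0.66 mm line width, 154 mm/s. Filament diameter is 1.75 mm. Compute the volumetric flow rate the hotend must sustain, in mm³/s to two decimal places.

24.39

A: 0.24 × 0.66 → 0.1584 mm².
Q = v·A = 154 × 0.1584 = 24.39 mm³/s.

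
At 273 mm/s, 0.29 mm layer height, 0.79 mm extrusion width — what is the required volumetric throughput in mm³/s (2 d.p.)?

A = 0.29 × 0.79 = 0.2291 mm².
Volumetric flow = 273 × 0.2291 = 62.54 mm³/s.

62.54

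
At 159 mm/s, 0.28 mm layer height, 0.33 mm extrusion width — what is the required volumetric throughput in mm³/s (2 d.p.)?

Extrusion cross-section = 0.28 × 0.33 = 0.0924 mm².
Q = v·A = 159 × 0.0924 = 14.69 mm³/s.

14.69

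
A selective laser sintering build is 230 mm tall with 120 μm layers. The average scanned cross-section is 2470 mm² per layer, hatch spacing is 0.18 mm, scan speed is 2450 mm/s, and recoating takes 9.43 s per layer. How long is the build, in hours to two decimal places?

8.00 hours

Layer count = ceil(230 / 0.12) = 1917.
Scan path per layer = 2470 / 0.18 = 13722.2 mm.
Laser time per layer: 13722.2 / 2450 → 5.6009 s.
Per-layer time: 5.6009 + 9.43 → 15.0309 s.
1917 layers × 15.0309 s/layer = 28814.2353 s, i.e. 8.00 hours.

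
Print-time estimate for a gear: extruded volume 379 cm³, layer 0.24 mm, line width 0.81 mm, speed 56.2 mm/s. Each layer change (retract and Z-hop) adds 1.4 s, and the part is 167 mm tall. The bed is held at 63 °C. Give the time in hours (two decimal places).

9.91 hours

Line area = 0.24 × 0.81 = 0.1944 mm².
Path length: 379000 mm³ / 0.1944 mm² → 1949588.5 mm.
Print-move time = 1949588.5 / 56.2, so 34690.2 s.
Number of layers: 167 / 0.24 → 696 (rounded up).
Non-print overhead = 696 × 1.4 = 974.4 s.
Total = 34690.2 + 974.4 = 35664.6 s = 9.91 hours.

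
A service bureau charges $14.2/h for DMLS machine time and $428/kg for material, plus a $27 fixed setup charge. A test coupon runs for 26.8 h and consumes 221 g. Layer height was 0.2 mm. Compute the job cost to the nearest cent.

Machine-time cost: 14.2 × 26.8 → $380.56.
Material charge = 428 × 221/1000 = $94.588.
Total = 380.56 + 94.588 + 27 = 502.148 ≈ $502.15.

$502.15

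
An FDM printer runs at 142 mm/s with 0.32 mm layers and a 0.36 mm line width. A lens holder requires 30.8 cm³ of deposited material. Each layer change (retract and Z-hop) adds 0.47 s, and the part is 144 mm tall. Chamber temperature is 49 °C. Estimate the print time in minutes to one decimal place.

Extrusion cross-section = 0.32 × 0.36, so 0.1152 mm².
Toolpath length = 30.8 cm³ / 0.1152 mm² = 30800 / 0.1152 = 267361.1 mm.
Time extruding: 267361.1 / 142 → 1882.8 s.
Layers = ⌈144/0.32⌉ = 450.
Z-hop total = 450 × 0.47, so 211.5 s.
Altogether 1882.8 + 211.5 = 2094.3 s, i.e. 34.9 minutes.

34.9 minutes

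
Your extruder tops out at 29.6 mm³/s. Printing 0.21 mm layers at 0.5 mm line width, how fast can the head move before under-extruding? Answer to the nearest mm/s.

Bead cross-section = 0.21 × 0.5, so 0.105 mm².
v_max = Q/A = 29.6/0.105 = 281.90 mm/s → 282 mm/s.

282 mm/s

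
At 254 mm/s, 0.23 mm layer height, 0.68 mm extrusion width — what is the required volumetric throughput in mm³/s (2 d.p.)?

39.73

Bead cross-section = 0.23 × 0.68 = 0.1564 mm².
Volumetric flow = 254 × 0.1564 = 39.73 mm³/s.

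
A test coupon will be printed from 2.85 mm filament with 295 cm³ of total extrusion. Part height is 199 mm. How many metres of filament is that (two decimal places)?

Cross-section of 2.85 mm filament: π·(2.85/2)² = 6.3794 mm².
Length = 295 cm³ / 6.3794 mm² = 295000 / 6.3794 = 46242.59 mm = 46.24 m.

46.24 m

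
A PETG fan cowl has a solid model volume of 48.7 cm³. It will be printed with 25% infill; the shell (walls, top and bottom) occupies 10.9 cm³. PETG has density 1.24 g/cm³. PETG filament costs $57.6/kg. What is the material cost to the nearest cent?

Volume inside the shell = 48.7 − 10.9 = 37.8 cm³.
Deposited infill = 0.25 × 37.8 = 9.45 cm³.
Total extruded = 10.9 + 9.45 = 20.35 cm³.
Mass = 20.35 × 1.24, so 25.234 g.
At $57.6/kg: 25.234/1000 × 57.6 = $1.45.

$1.45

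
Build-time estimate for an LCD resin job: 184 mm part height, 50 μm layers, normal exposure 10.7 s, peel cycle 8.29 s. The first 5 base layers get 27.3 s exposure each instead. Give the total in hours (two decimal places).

19.44 hours

Number of layers: 184 / 0.05 → 3680 (rounded up).
Bottom layers: 5 × (27.3 + 8.29) → 177.95 s.
Normal layers: 3675 × (10.7 + 8.29) → 69788.25 s.
Sum: 177.95 + 69788.25 = 69966.2 s → 19.44 hours.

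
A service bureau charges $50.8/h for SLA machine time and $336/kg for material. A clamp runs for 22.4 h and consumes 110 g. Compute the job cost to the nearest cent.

Machine cost = 50.8 × 22.4 = $1137.92.
Material cost: 336 × 110/1000 → $36.96.
Total = 1137.92 + 36.96 = $1174.88.

$1174.88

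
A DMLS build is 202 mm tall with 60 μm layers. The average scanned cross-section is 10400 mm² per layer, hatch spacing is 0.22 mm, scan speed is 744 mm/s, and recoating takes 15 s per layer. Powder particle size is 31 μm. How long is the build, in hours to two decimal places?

73.46 hours

Layers = ⌈202/0.06⌉ = 3367.
Per-layer scan distance = 10400 / 0.22 = 47272.7 mm.
Per-layer scan time: 47272.7 / 744 → 63.5386 s.
Layer cycle: 63.5386 + 15 → 78.5386 s.
Total: 3367 × 78.5386 s = 264439.4662 s → 73.46 hours.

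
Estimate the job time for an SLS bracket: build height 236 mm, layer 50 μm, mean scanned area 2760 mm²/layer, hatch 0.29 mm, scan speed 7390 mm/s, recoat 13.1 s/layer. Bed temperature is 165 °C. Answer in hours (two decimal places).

Layer count = ceil(236 / 0.05) = 4720.
Per-layer scan distance = 2760 / 0.29, so 9517.2 mm.
Laser time per layer: 9517.2 / 7390 → 1.2878 s.
Layer cycle: 1.2878 + 13.1 → 14.3878 s.
4720 layers × 14.3878 s/layer = 67910.416 s, i.e. 18.86 hours.

18.86 hours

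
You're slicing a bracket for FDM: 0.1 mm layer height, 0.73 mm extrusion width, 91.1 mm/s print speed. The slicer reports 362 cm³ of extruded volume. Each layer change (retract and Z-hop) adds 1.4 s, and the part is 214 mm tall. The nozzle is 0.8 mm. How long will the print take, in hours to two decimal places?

Extrusion cross-section: 0.1 × 0.73 → 0.073 mm².
Total extruded path = 362000/0.073 = 4958904.1 mm.
Time extruding: 4958904.1 / 91.1 → 54433.6 s.
Layer count = ceil(214 / 0.1) = 2140.
Z-hop total = 2140 × 1.4, so 2996 s.
Altogether 54433.6 + 2996 = 57429.6 s, i.e. 15.95 hours.

15.95 hours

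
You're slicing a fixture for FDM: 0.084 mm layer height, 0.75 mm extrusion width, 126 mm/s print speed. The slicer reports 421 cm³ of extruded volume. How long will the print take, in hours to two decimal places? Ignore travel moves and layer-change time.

Extrusion cross-section = 0.084 × 0.75, so 0.063 mm².
Total extruded path = 421000/0.063 = 6682539.7 mm.
Print-move time = 6682539.7 / 126 = 53036 s.
53036 s = 14.73 hours.

14.73 hours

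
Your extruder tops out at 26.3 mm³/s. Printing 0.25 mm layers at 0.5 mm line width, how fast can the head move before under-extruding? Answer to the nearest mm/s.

A = 0.25 × 0.5 = 0.125 mm².
Max speed = 26.3 / 0.125 = 210.40 ≈ 210 mm/s.

210 mm/s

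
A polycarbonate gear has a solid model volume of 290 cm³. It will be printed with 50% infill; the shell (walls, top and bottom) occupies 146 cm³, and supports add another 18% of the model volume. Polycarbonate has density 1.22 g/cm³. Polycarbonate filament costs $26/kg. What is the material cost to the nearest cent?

$8.57

Interior volume = 290 − 146, so 144 cm³.
Infill deposited = 0.50 × 144 = 72 cm³.
Support: 0.18 × 290 → 52.2 cm³.
Total extruded: 146 + 72 + 52.2 → 270.2 cm³.
Mass = 270.2 × 1.22 = 329.644 g.
Cost = 329.644 g / 1000 × $26/kg = $8.57.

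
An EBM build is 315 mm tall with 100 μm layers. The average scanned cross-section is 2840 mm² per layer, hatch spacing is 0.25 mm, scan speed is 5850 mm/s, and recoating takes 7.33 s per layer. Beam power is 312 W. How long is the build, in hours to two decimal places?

Layer count = ceil(315 / 0.1) = 3150.
Per-layer scan distance = 2840 / 0.25, so 11360 mm.
Scan time per layer = 11360 / 5850, so 1.9419 s.
Time per layer = 1.9419 + 7.33, so 9.2719 s.
Total: 3150 × 9.2719 s = 29206.485 s → 8.11 hours.

8.11 hours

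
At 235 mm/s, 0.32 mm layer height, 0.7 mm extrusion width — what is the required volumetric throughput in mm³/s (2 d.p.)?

Extrusion cross-section = 0.32 × 0.7 = 0.224 mm².
Q = v·A = 235 × 0.224 = 52.64 mm³/s.

52.64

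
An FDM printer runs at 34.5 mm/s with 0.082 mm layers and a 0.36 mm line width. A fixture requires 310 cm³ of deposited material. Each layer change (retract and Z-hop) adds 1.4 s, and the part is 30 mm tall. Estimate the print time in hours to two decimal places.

Extrusion cross-section = 0.082 × 0.36, so 0.02952 mm².
Toolpath length = 310 cm³ / 0.02952 mm² = 310000 / 0.02952 = 10501355 mm.
Time extruding = 10501355 / 34.5, so 304387.1 s.
Layers = ⌈30/0.082⌉ = 366.
Z-hop total = 366 × 1.4 = 512.4 s.
Total = 304387.1 + 512.4 = 304899.5 s = 84.69 hours.

84.69 hours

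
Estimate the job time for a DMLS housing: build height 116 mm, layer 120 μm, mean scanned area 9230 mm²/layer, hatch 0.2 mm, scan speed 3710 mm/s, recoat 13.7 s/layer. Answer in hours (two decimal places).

Layers = ⌈116/0.12⌉ = 967.
Hatch length per layer: 9230 / 0.2 → 46150 mm.
Laser time per layer: 46150 / 3710 → 12.4394 s.
Time per layer = 12.4394 + 13.7, so 26.1394 s.
Total: 967 × 26.1394 s = 25276.7998 s → 7.02 hours.

7.02 hours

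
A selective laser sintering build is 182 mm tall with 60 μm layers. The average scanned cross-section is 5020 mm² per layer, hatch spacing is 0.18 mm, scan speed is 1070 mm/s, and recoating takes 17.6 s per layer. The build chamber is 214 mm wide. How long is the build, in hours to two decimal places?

36.80 hours

Layers = ⌈182/0.06⌉ = 3034.
Scan path per layer: 5020 / 0.18 → 27888.9 mm.
Per-layer scan time: 27888.9 / 1070 → 26.0644 s.
Per-layer time = 26.0644 + 17.6, so 43.6644 s.
Total: 3034 × 43.6644 s = 132477.7896 s → 36.80 hours.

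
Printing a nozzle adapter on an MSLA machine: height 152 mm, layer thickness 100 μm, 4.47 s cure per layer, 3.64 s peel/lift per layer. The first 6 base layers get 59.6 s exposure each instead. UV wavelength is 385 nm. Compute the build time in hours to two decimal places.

Number of layers: 152 / 0.1 → 1520 (rounded up).
Base layers = 6 × (59.6 + 3.64) = 379.44 s.
Regular layers: 1514 × (4.47 + 3.64) → 12278.54 s.
Total = 379.44 + 12278.54 = 12657.98 s = 3.52 hours.

3.52 hours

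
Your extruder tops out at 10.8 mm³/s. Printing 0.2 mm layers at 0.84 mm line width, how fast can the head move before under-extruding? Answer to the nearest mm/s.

64 mm/s

Extrusion cross-section: 0.2 × 0.84 → 0.168 mm².
Max speed = 10.8 / 0.168 = 64.29 ≈ 64 mm/s.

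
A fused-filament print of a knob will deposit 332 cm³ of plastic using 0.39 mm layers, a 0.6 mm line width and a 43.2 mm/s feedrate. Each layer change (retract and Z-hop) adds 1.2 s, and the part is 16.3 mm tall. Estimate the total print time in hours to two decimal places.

Bead cross-section = 0.39 × 0.6 = 0.234 mm².
Path length: 332000 mm³ / 0.234 mm² → 1418803.4 mm.
Extrusion time = 1418803.4 / 43.2, so 32842.7 s.
Layer count = ceil(16.3 / 0.39) = 42.
Z-hop total = 42 × 1.2 = 50.4 s.
Altogether 32842.7 + 50.4 = 32893.1 s, i.e. 9.14 hours.

9.14 hours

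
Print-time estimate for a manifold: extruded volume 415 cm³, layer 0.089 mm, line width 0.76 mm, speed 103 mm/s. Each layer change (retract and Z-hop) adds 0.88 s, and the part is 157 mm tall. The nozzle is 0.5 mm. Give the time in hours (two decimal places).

Bead cross-section = 0.089 × 0.76, so 0.06764 mm².
Toolpath length = 415 cm³ / 0.06764 mm² = 415000 / 0.06764 = 6135422.8 mm.
Extrusion time = 6135422.8 / 103, so 59567.2 s.
Layers = ⌈157/0.089⌉ = 1765.
Z-hop total: 1765 × 0.88 → 1553.2 s.
Altogether 59567.2 + 1553.2 = 61120.4 s, i.e. 16.98 hours.

16.98 hours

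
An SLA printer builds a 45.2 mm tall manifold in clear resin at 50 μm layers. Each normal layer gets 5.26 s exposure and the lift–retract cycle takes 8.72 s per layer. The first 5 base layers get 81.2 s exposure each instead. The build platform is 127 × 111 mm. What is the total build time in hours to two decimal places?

3.62 hours

Layer count = ceil(45.2 / 0.05) = 904.
Burn-in layers = 5 × (81.2 + 8.72) = 449.6 s.
Regular layers = 899 × (5.26 + 8.72), so 12568.02 s.
Sum: 449.6 + 12568.02 = 13017.62 s → 3.62 hours.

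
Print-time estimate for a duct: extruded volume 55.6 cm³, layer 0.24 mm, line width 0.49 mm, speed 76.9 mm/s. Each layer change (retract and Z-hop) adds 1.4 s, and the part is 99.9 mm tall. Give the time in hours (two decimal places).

Line area = 0.24 × 0.49, so 0.1176 mm².
Toolpath length = 55.6 cm³ / 0.1176 mm² = 55600 / 0.1176 = 472789.1 mm.
Print-move time: 472789.1 / 76.9 → 6148.1 s.
Number of layers: 99.9 / 0.24 → 417 (rounded up).
Non-print overhead = 417 × 1.4 = 583.8 s.
Altogether 6148.1 + 583.8 = 6731.9 s, i.e. 1.87 hours.

1.87 hours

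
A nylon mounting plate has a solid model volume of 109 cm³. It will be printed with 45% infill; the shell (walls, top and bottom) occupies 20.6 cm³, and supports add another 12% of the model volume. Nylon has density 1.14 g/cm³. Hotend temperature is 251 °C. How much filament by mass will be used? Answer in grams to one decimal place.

83.7 g

Infill region = 109 − 20.6 = 88.4 cm³.
Infill volume = 0.45 × 88.4, so 39.78 cm³.
Support = 0.12 × 109, so 13.08 cm³.
Total extruded: 20.6 + 39.78 + 13.08 → 73.46 cm³.
Mass = 73.46 × 1.14 = 83.7444 g.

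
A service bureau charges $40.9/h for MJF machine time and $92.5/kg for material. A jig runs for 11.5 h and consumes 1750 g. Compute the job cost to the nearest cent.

Machine cost = 40.9 × 11.5, so $470.35.
Feedstock cost = 92.5 × 1750/1000 = $161.875.
Job cost: 470.35 + 161.875 = 632.225 ≈ $632.23.

$632.23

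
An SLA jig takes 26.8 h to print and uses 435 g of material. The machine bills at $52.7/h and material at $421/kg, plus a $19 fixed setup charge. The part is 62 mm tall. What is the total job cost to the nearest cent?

Machine-time cost: 52.7 × 26.8 → $1412.36.
Material cost = 421 × 435/1000, so $183.135.
Adding setup: 1412.36 + 183.135 + 19 → 1614.495 ≈ $1614.50.

$1614.50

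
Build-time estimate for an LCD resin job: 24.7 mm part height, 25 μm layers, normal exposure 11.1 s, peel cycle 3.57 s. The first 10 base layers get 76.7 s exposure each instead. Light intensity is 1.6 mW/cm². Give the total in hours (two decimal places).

Layer count = ceil(24.7 / 0.025) = 988.
Burn-in layers = 10 × (76.7 + 3.57), so 802.7 s.
Regular layers: 978 × (11.1 + 3.57) → 14347.26 s.
Total = 802.7 + 14347.26 = 15149.96 s = 4.21 hours.

4.21 hours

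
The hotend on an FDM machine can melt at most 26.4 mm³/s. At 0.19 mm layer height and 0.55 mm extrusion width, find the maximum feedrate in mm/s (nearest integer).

253 mm/s

A = 0.19 × 0.55 = 0.1045 mm².
Max speed = 26.4 / 0.1045 = 252.63 ≈ 253 mm/s.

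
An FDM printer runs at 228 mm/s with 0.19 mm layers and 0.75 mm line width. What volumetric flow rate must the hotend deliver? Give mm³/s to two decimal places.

A: 0.19 × 0.75 → 0.1425 mm².
Volumetric flow = 228 × 0.1425 = 32.49 mm³/s.

32.49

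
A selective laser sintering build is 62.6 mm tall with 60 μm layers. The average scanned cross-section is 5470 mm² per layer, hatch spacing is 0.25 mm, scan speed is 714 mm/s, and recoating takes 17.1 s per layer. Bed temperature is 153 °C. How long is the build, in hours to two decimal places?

13.85 hours

Layer count = ceil(62.6 / 0.06) = 1044.
Hatch length per layer = 5470 / 0.25 = 21880 mm.
Scan time per layer = 21880 / 714 = 30.6443 s.
Per-layer time: 30.6443 + 17.1 → 47.7443 s.
Total: 1044 × 47.7443 s = 49845.0492 s → 13.85 hours.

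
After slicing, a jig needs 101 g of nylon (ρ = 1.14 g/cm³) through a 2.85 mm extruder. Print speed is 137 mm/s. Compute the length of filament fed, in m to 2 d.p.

13.89 m

Extruded volume: 101/1.14 = 88.5965 cm³ (88596.5 mm³).
Filament cross-section = π × (2.85/2)² = 6.3794 mm².
L = V/A = 88596.5/6.3794 = 13887.9 mm → 13.89 m.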